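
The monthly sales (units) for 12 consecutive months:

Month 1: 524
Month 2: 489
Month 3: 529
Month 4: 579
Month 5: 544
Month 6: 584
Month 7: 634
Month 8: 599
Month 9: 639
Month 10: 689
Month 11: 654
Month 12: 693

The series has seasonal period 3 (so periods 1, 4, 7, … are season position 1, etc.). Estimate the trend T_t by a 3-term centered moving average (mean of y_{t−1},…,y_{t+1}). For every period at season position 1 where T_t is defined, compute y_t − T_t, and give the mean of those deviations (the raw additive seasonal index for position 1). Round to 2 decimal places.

Season position 1 occurs at t = 4, 7, 10 (where T_t is defined).
t=4: T_4 = 550.6667; y_4 − T_4 = 579 − 550.6667 = 28.3333
t=7: T_7 = 605.6667; y_7 − T_7 = 634 − 605.6667 = 28.3333
t=10: T_10 = 660.6667; y_10 − T_10 = 689 − 660.6667 = 28.3333
Mean deviation: (28.3333 + 28.3333 + 28.3333) / 3 = 28.33

28.33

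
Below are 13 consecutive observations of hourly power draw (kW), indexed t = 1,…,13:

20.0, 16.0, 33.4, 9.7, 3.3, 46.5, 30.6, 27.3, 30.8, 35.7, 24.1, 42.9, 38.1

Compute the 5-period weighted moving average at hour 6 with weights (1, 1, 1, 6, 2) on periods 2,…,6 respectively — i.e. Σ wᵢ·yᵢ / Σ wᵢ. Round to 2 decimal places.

Weighted sum: 1·16.0 + 1·33.4 + 1·9.7 + 6·3.3 + 2·46.5 = 16.0 + 33.4 + 9.7 + 19.8 + 93.0 = 171.9
Weight total: 1 + 1 + 1 + 6 + 2 = 11
WMA = 171.9 / 11 = 15.63

15.63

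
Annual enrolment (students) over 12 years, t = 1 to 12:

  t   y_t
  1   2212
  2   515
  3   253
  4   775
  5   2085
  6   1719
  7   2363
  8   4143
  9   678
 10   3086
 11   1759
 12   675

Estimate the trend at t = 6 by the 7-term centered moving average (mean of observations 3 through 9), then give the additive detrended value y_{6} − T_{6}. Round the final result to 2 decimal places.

2.43

Trend T_6 = (253 + 775 + 2085 + 1719 + 2363 + 4143 + 678) / 7 = 12016/7 = 1716.5714
Detrended value: 1719 − 1716.5714 = 2.43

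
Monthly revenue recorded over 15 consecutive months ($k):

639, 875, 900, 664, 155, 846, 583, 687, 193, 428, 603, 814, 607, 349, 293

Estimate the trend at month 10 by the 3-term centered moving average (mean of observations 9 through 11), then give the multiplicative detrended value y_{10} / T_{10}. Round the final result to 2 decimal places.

Trend T_10 = (193 + 428 + 603) / 3 = 1224/3 = 408.0000
Ratio to trend: 428 / 408.0000 = 1.05

1.05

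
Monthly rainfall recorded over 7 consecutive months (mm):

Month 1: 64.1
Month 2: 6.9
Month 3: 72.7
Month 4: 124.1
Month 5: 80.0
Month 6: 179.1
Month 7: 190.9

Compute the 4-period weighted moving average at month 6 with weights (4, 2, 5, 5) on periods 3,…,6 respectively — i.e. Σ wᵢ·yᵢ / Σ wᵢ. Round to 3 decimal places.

Weighted sum: 4·72.7 + 2·124.1 + 5·80.0 + 5·179.1 = 290.8 + 248.2 + 400.0 + 895.5 = 1834.5
Weight total: 4 + 2 + 5 + 5 = 16
WMA = 1834.5 / 16 = 114.656

114.656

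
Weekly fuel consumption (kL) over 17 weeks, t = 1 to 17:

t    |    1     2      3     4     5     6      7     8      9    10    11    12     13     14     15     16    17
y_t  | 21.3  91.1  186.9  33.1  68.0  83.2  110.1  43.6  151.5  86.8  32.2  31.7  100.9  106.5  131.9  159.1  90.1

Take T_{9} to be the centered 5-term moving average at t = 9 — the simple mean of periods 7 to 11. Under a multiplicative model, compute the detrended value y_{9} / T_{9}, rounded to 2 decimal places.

1.79

Trend T_9 = (110.1 + 43.6 + 151.5 + 86.8 + 32.2) / 5 = 424.2/5 = 84.8400
Ratio to trend: 151.5 / 84.8400 = 1.79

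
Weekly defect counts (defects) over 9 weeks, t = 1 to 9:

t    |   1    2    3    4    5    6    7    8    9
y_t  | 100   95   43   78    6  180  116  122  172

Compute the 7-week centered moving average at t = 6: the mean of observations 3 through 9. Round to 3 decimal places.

102.429

Sum of periods 3–9: 43 + 78 + 6 + 180 + 116 + 122 + 172 = 717
Divide by 7: 717 / 7 = 102.429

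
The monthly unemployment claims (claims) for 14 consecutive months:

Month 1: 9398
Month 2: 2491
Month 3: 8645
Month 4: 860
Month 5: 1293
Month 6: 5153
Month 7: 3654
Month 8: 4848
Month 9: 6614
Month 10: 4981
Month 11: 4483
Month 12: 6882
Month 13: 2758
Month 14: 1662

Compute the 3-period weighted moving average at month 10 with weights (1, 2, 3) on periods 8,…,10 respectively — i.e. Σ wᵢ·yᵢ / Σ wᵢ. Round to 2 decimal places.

Weighted sum: 1·4848 + 2·6614 + 3·4981 = 4848 + 13228 + 14943 = 33019
Weight total: 1 + 2 + 3 = 6
WMA = 33019 / 6 = 5503.17

5503.17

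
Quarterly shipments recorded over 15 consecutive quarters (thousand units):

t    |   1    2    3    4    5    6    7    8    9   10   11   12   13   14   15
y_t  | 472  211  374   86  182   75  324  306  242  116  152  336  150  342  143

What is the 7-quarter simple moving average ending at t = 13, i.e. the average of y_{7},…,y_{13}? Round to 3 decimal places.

232.286

Sum of periods 7–13: 324 + 306 + 242 + 116 + 152 + 336 + 150 = 1626
Divide by 7: 1626 / 7 = 232.286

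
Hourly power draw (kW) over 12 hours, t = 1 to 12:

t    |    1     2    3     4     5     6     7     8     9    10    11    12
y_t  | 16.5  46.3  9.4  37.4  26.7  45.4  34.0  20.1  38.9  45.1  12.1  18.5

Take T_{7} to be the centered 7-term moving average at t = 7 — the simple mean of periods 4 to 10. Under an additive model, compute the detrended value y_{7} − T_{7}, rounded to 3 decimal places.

-1.371

Trend T_7 = (37.4 + 26.7 + 45.4 + 34.0 + 20.1 + 38.9 + 45.1) / 7 = 247.6/7 = 35.37143
Detrended value: 34.0 − 35.37143 = -1.371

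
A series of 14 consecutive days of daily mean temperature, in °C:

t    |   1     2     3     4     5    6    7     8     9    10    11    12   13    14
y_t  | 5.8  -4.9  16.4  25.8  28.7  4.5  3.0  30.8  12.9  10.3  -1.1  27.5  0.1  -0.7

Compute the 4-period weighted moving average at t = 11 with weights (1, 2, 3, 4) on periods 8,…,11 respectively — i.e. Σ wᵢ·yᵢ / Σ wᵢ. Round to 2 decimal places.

Weighted sum: 1·30.8 + 2·12.9 + 3·10.3 + 4·-1.1 = 30.8 + 25.8 + 30.9 + -4.4 = 83.1
Weight total: 1 + 2 + 3 + 4 = 10
WMA = 83.1 / 10 = 8.31

8.31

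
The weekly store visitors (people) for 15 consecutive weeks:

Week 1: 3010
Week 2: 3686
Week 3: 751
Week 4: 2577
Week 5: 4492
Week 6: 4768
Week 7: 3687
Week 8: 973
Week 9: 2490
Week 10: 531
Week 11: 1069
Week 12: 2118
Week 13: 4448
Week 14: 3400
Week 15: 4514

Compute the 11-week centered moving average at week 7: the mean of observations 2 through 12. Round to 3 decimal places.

2467.455

Sum of periods 2–12: 3686 + 751 + 2577 + 4492 + 4768 + 3687 + 973 + 2490 + 531 + 1069 + 2118 = 27142
Divide by 11: 27142 / 11 = 2467.455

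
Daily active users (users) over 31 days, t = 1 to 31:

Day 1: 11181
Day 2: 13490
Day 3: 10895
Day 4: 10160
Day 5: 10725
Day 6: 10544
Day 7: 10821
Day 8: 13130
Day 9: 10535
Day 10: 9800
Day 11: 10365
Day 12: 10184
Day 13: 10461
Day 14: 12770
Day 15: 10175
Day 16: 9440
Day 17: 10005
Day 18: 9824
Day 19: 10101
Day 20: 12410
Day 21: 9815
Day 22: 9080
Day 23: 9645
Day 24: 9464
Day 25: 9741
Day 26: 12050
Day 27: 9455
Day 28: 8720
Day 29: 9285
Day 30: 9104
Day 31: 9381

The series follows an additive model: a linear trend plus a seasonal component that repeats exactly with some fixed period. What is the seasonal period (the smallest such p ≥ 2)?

First differences y_{t+1} − y_t: 2309, -2595, -735, 565, -181, 277, 2309, -2595, -735, 565, -181, 277, 2309, -2595, …
The difference pattern repeats every 6 terms and not for any smaller step, so p = 6.

6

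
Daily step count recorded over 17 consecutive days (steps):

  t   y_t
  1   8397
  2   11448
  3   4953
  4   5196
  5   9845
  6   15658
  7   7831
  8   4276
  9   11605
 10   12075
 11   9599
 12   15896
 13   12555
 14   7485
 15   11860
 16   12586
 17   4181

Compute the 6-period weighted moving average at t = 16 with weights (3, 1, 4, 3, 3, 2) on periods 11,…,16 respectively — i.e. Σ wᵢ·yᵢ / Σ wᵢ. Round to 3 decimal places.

Weighted sum: 3·9599 + 1·15896 + 4·12555 + 3·7485 + 3·11860 + 2·12586 = 28797 + 15896 + 50220 + 22455 + 35580 + 25172 = 178120
Weight total: 3 + 1 + 4 + 3 + 3 + 2 = 16
WMA = 178120 / 16 = 11132.500

11132.500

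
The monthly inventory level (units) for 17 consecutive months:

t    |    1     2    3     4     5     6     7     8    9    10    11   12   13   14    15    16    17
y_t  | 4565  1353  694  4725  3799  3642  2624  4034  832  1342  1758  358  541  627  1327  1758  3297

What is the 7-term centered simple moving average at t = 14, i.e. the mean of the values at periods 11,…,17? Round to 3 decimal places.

Sum of periods 11–17: 1758 + 358 + 541 + 627 + 1327 + 1758 + 3297 = 9666
Divide by 7: 9666 / 7 = 1380.857

1380.857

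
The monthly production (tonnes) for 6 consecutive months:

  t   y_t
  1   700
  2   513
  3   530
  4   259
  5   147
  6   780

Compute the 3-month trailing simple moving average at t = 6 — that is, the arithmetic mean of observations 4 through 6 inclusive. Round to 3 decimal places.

Sum of periods 4–6: 259 + 147 + 780 = 1186
Divide by 3: 1186 / 3 = 395.333

395.333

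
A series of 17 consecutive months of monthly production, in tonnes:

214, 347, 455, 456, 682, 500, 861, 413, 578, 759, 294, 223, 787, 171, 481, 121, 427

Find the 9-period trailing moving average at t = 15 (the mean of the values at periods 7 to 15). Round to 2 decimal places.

507.44

Sum of periods 7–15: 861 + 413 + 578 + 759 + 294 + 223 + 787 + 171 + 481 = 4567
Divide by 9: 4567 / 9 = 507.44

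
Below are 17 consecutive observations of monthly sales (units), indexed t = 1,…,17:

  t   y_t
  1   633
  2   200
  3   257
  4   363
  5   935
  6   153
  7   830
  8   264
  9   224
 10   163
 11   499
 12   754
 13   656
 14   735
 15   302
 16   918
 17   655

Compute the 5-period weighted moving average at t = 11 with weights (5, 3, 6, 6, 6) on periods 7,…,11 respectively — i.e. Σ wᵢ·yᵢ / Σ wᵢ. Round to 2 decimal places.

Weighted sum: 5·830 + 3·264 + 6·224 + 6·163 + 6·499 = 4150 + 792 + 1344 + 978 + 2994 = 10258
Weight total: 5 + 3 + 6 + 6 + 6 = 26
WMA = 10258 / 26 = 394.54

394.54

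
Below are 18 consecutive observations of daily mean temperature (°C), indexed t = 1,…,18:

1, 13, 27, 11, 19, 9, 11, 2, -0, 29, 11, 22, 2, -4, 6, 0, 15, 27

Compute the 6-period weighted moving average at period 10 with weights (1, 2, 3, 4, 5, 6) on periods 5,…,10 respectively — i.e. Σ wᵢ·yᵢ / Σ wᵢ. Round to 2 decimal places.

12.00

Weighted sum: 1·19 + 2·9 + 3·11 + 4·2 + 5·-0 + 6·29 = 19 + 18 + 33 + 8 + 0 + 174 = 252
Weight total: 1 + 2 + 3 + 4 + 5 + 6 = 21
WMA = 252 / 21 = 12.00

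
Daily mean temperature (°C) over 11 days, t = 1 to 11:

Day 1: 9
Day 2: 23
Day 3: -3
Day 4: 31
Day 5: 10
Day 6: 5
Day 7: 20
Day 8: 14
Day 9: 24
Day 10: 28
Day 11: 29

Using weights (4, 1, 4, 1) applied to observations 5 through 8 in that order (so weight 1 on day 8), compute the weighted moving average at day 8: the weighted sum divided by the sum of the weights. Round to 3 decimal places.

13.900

Weighted sum: 4·10 + 1·5 + 4·20 + 1·14 = 40 + 5 + 80 + 14 = 139
Weight total: 4 + 1 + 4 + 1 = 10
WMA = 139 / 10 = 13.900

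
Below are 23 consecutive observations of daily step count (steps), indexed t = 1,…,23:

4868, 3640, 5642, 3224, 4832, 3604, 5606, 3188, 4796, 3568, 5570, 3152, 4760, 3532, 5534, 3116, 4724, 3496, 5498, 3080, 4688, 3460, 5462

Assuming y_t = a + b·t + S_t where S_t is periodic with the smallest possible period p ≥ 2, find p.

First differences y_{t+1} − y_t: -1228, 2002, -2418, 1608, -1228, 2002, -2418, 1608, -1228, 2002, …
The difference pattern repeats every 4 terms and not for any smaller step, so p = 4.

4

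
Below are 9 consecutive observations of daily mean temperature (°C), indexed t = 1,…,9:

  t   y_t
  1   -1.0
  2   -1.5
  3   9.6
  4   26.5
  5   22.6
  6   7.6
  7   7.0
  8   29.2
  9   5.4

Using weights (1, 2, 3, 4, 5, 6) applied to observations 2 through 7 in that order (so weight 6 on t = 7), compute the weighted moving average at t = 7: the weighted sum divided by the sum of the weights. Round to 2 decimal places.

Weighted sum: 1·-1.5 + 2·9.6 + 3·26.5 + 4·22.6 + 5·7.6 + 6·7.0 = -1.5 + 19.2 + 79.5 + 90.4 + 38.0 + 42.0 = 267.6
Weight total: 1 + 2 + 3 + 4 + 5 + 6 = 21
WMA = 267.6 / 21 = 12.74

12.74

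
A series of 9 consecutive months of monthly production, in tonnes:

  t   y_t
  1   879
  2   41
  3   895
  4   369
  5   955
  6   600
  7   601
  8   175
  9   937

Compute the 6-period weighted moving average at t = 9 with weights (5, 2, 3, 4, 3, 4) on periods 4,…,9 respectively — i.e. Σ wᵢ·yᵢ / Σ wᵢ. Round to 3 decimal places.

Weighted sum: 5·369 + 2·955 + 3·600 + 4·601 + 3·175 + 4·937 = 1845 + 1910 + 1800 + 2404 + 525 + 3748 = 12232
Weight total: 5 + 2 + 3 + 4 + 3 + 4 = 21
WMA = 12232 / 21 = 582.476

582.476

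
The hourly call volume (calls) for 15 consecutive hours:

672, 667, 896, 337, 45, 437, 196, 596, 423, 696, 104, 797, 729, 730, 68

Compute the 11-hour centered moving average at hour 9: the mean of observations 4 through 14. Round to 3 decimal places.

Sum of periods 4–14: 337 + 45 + 437 + 196 + 596 + 423 + 696 + 104 + 797 + 729 + 730 = 5090
Divide by 11: 5090 / 11 = 462.727

462.727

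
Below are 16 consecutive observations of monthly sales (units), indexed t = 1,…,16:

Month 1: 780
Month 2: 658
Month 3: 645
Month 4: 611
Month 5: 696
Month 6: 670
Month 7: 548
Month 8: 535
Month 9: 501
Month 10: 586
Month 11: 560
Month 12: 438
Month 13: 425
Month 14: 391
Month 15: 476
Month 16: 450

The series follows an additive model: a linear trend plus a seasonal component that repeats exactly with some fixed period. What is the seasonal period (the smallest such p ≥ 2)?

First differences y_{t+1} − y_t: -122, -13, -34, 85, -26, -122, -13, -34, 85, -26, -122, -13, …
The difference pattern repeats every 5 terms and not for any smaller step, so p = 5.

5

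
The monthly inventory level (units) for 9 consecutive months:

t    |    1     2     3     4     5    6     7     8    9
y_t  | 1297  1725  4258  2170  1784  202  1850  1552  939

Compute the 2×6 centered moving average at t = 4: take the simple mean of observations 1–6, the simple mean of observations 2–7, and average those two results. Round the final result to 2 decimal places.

1952.08

Sum over 1–6: 1297 + 1725 + 4258 + 2170 + 1784 + 202 = 11436
Sum over 2–7: 1725 + 4258 + 2170 + 1784 + 202 + 1850 = 11989
CMA at t=4 = (11436 + 11989) / (2·6) = 23425 / 12 = 1952.08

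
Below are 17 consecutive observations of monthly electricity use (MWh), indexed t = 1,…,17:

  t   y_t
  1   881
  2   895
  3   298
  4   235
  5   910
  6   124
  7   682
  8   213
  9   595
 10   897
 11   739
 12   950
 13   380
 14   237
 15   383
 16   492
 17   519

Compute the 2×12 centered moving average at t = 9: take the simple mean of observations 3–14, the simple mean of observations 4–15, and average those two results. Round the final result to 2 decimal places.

525.21

Sum over 3–14: 298 + 235 + 910 + 124 + 682 + 213 + 595 + 897 + 739 + 950 + 380 + 237 = 6260
Sum over 4–15: 235 + 910 + 124 + 682 + 213 + 595 + 897 + 739 + 950 + 380 + 237 + 383 = 6345
CMA at t=9 = (6260 + 6345) / (2·12) = 12605 / 24 = 525.21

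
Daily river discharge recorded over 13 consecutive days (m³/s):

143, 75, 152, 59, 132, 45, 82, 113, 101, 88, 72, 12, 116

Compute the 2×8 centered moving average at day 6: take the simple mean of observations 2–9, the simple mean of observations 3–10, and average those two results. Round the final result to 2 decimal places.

Sum over 2–9: 75 + 152 + 59 + 132 + 45 + 82 + 113 + 101 = 759
Sum over 3–10: 152 + 59 + 132 + 45 + 82 + 113 + 101 + 88 = 772
CMA at t=6 = (759 + 772) / (2·8) = 1531 / 16 = 95.69

95.69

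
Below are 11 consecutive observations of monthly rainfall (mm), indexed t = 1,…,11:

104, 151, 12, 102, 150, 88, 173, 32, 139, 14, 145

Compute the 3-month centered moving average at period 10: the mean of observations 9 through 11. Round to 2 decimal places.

99.33

Sum of periods 9–11: 139 + 14 + 145 = 298
Divide by 3: 298 / 3 = 99.33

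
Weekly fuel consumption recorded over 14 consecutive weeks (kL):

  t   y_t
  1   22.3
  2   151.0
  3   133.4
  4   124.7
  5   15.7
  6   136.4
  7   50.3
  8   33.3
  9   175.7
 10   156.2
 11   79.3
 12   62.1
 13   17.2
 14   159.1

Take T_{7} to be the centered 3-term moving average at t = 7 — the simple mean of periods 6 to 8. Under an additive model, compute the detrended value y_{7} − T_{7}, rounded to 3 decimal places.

-23.033

Trend T_7 = (136.4 + 50.3 + 33.3) / 3 = 220.0/3 = 73.33333
Detrended value: 50.3 − 73.33333 = -23.033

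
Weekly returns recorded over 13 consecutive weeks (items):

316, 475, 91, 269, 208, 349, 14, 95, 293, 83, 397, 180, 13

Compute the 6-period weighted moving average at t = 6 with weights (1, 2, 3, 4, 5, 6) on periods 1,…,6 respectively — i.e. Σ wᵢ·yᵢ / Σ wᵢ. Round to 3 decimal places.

Weighted sum: 1·316 + 2·475 + 3·91 + 4·269 + 5·208 + 6·349 = 316 + 950 + 273 + 1076 + 1040 + 2094 = 5749
Weight total: 1 + 2 + 3 + 4 + 5 + 6 = 21
WMA = 5749 / 21 = 273.762

273.762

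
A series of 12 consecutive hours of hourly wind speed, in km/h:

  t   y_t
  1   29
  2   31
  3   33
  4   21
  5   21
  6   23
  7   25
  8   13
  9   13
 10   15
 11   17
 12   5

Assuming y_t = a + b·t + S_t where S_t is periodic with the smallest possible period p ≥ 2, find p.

4

First differences y_{t+1} − y_t: 2, 2, -12, 0, 2, 2, -12, 0, 2, 2, …
The difference pattern repeats every 4 terms and not for any smaller step, so p = 4.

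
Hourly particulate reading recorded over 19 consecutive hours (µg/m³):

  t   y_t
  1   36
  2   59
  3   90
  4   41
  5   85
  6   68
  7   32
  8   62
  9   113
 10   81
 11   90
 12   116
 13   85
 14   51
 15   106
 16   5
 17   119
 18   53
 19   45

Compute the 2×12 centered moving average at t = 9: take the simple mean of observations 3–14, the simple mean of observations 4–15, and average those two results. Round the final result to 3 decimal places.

Sum over 3–14: 90 + 41 + 85 + 68 + 32 + 62 + 113 + 81 + 90 + 116 + 85 + 51 = 914
Sum over 4–15: 41 + 85 + 68 + 32 + 62 + 113 + 81 + 90 + 116 + 85 + 51 + 106 = 930
CMA at t=9 = (914 + 930) / (2·12) = 1844 / 24 = 76.833

76.833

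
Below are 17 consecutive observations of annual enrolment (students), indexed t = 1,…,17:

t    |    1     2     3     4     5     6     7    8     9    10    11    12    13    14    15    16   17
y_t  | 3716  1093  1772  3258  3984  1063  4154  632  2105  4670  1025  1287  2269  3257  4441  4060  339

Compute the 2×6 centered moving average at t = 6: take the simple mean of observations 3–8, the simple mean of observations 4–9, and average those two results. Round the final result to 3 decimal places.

Sum over 3–8: 1772 + 3258 + 3984 + 1063 + 4154 + 632 = 14863
Sum over 4–9: 3258 + 3984 + 1063 + 4154 + 632 + 2105 = 15196
CMA at t=6 = (14863 + 15196) / (2·6) = 30059 / 12 = 2504.917

2504.917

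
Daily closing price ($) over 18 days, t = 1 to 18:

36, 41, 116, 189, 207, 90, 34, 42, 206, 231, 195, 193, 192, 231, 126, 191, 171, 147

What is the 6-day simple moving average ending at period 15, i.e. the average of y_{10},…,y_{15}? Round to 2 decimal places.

194.67

Sum of periods 10–15: 231 + 195 + 193 + 192 + 231 + 126 = 1168
Divide by 6: 1168 / 6 = 194.67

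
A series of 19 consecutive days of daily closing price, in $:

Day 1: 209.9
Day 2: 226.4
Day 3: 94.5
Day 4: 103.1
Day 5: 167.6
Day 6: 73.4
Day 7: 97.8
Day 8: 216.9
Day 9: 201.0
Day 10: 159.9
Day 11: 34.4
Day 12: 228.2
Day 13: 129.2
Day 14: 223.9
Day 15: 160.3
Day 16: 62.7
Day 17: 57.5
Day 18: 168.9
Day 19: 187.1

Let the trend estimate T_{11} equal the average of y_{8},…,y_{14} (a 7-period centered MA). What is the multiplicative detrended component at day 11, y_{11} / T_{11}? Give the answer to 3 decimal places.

Trend T_11 = (216.9 + 201.0 + 159.9 + 34.4 + 228.2 + 129.2 + 223.9) / 7 = 1193.5/7 = 170.50000
Ratio to trend: 34.4 / 170.50000 = 0.202

0.202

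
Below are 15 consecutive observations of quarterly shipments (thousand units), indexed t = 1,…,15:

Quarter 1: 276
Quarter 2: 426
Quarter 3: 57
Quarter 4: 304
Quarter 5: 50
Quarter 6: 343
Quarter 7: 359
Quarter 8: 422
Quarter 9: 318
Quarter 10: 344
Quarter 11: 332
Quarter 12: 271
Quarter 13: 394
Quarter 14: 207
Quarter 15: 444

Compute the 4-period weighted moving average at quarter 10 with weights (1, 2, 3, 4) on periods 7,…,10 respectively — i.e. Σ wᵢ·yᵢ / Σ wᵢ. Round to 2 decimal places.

353.30

Weighted sum: 1·359 + 2·422 + 3·318 + 4·344 = 359 + 844 + 954 + 1376 = 3533
Weight total: 1 + 2 + 3 + 4 = 10
WMA = 3533 / 10 = 353.30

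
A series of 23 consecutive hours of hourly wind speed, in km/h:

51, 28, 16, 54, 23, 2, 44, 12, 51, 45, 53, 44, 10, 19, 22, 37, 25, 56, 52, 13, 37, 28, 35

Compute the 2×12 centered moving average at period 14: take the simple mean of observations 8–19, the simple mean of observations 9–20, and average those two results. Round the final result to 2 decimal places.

35.54

Sum over 8–19: 12 + 51 + 45 + 53 + 44 + 10 + 19 + 22 + 37 + 25 + 56 + 52 = 426
Sum over 9–20: 51 + 45 + 53 + 44 + 10 + 19 + 22 + 37 + 25 + 56 + 52 + 13 = 427
CMA at t=14 = (426 + 427) / (2·12) = 853 / 24 = 35.54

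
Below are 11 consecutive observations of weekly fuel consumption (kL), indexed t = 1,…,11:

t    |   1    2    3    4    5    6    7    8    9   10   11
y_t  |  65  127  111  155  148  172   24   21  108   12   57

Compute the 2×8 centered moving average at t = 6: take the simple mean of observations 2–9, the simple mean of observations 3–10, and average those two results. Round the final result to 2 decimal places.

Sum over 2–9: 127 + 111 + 155 + 148 + 172 + 24 + 21 + 108 = 866
Sum over 3–10: 111 + 155 + 148 + 172 + 24 + 21 + 108 + 12 = 751
CMA at t=6 = (866 + 751) / (2·8) = 1617 / 16 = 101.06

101.06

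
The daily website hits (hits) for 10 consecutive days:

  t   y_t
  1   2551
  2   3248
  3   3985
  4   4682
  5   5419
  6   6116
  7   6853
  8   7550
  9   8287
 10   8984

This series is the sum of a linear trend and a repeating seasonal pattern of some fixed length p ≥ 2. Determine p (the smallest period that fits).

First differences y_{t+1} − y_t: 697, 737, 697, 737, 697, 737, …
The difference pattern repeats every 2 terms and not for any smaller step, so p = 2.

2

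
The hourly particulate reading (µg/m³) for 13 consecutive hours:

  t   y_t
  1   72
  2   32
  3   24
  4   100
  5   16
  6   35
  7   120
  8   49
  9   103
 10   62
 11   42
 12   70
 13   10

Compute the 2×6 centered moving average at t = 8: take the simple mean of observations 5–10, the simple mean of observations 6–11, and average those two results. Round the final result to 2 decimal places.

66.33

Sum over 5–10: 16 + 35 + 120 + 49 + 103 + 62 = 385
Sum over 6–11: 35 + 120 + 49 + 103 + 62 + 42 = 411
CMA at t=8 = (385 + 411) / (2·6) = 796 / 12 = 66.33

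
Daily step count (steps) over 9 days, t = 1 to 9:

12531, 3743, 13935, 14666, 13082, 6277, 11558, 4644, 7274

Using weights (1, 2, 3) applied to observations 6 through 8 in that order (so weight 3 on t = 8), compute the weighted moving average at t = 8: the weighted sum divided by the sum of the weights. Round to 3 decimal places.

7220.833

Weighted sum: 1·6277 + 2·11558 + 3·4644 = 6277 + 23116 + 13932 = 43325
Weight total: 1 + 2 + 3 = 6
WMA = 43325 / 6 = 7220.833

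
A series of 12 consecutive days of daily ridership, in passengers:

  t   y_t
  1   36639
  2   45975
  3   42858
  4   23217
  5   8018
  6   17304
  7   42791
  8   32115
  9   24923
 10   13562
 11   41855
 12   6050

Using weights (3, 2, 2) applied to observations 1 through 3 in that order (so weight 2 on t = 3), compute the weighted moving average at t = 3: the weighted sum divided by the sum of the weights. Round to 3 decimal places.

Weighted sum: 3·36639 + 2·45975 + 2·42858 = 109917 + 91950 + 85716 = 287583
Weight total: 3 + 2 + 2 = 7
WMA = 287583 / 7 = 41083.286

41083.286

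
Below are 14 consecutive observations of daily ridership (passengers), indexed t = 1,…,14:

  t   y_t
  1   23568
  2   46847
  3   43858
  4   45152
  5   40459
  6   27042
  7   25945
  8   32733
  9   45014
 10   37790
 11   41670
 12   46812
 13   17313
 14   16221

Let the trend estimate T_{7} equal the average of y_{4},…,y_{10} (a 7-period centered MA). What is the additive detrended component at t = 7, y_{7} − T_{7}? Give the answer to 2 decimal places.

-10360.00

Trend T_7 = (45152 + 40459 + 27042 + 25945 + 32733 + 45014 + 37790) / 7 = 254135/7 = 36305.0000
Detrended value: 25945 − 36305.0000 = -10360.00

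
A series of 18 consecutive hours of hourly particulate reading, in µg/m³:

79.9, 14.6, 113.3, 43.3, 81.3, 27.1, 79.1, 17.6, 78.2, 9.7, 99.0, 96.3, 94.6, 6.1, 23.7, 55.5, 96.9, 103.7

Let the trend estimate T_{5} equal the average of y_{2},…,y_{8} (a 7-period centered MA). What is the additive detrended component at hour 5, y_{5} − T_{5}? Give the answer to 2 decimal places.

27.54

Trend T_5 = (14.6 + 113.3 + 43.3 + 81.3 + 27.1 + 79.1 + 17.6) / 7 = 376.3/7 = 53.7571
Detrended value: 81.3 − 53.7571 = 27.54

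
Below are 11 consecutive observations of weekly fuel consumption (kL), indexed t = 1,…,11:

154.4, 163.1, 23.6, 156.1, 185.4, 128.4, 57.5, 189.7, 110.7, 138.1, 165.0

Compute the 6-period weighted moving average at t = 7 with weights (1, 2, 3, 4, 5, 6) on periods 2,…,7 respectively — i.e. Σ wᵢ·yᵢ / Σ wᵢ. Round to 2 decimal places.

Weighted sum: 1·163.1 + 2·23.6 + 3·156.1 + 4·185.4 + 5·128.4 + 6·57.5 = 163.1 + 47.2 + 468.3 + 741.6 + 642.0 + 345.0 = 2407.2
Weight total: 1 + 2 + 3 + 4 + 5 + 6 = 21
WMA = 2407.2 / 21 = 114.63

114.63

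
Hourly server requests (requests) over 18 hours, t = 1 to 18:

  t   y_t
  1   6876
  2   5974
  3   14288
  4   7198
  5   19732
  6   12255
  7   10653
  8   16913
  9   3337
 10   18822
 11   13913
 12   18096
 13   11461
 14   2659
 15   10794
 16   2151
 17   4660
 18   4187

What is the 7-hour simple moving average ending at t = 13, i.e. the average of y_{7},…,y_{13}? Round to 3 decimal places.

13313.571

Sum of periods 7–13: 10653 + 16913 + 3337 + 18822 + 13913 + 18096 + 11461 = 93195
Divide by 7: 93195 / 7 = 13313.571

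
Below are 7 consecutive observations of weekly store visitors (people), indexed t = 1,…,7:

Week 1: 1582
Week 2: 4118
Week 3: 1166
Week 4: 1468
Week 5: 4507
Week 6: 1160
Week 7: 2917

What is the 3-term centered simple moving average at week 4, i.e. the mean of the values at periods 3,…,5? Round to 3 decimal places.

2380.333

Sum of periods 3–5: 1166 + 1468 + 4507 = 7141
Divide by 3: 7141 / 3 = 2380.333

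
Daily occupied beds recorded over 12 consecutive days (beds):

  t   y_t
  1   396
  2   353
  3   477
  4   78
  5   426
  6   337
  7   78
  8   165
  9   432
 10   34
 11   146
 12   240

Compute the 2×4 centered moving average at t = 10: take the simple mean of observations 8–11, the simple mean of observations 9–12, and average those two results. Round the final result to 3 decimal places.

Sum over 8–11: 165 + 432 + 34 + 146 = 777
Sum over 9–12: 432 + 34 + 146 + 240 = 852
CMA at t=10 = (777 + 852) / (2·4) = 1629 / 8 = 203.625

203.625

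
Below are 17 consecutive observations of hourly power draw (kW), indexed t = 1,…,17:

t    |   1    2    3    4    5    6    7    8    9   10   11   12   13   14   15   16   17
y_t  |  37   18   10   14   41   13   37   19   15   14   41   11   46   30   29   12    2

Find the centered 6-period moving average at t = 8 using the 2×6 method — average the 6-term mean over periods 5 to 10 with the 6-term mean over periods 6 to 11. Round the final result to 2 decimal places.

Sum over 5–10: 41 + 13 + 37 + 19 + 15 + 14 = 139
Sum over 6–11: 13 + 37 + 19 + 15 + 14 + 41 = 139
CMA at t=8 = (139 + 139) / (2·6) = 278 / 12 = 23.17

23.17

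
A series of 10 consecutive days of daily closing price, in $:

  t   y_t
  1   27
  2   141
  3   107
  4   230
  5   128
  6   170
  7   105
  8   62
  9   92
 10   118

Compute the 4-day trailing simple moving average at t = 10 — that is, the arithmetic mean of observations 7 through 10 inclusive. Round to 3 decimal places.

Sum of periods 7–10: 105 + 62 + 92 + 118 = 377
Divide by 4: 377 / 4 = 94.250

94.250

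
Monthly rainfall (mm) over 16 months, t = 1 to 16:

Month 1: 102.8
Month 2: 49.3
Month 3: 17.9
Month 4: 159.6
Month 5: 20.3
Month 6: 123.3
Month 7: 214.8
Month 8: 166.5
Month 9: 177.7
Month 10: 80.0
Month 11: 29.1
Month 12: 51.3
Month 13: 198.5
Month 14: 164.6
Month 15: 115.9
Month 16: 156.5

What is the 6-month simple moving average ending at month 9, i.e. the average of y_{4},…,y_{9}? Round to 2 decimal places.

143.70

Sum of periods 4–9: 159.6 + 20.3 + 123.3 + 214.8 + 166.5 + 177.7 = 862.2
Divide by 6: 862.2 / 6 = 143.70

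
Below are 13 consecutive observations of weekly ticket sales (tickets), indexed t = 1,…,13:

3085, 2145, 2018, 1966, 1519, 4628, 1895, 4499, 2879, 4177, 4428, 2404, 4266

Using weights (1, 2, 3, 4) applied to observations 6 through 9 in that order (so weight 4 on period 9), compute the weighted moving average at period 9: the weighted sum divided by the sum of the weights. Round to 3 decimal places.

3343.100

Weighted sum: 1·4628 + 2·1895 + 3·4499 + 4·2879 = 4628 + 3790 + 13497 + 11516 = 33431
Weight total: 1 + 2 + 3 + 4 = 10
WMA = 33431 / 10 = 3343.100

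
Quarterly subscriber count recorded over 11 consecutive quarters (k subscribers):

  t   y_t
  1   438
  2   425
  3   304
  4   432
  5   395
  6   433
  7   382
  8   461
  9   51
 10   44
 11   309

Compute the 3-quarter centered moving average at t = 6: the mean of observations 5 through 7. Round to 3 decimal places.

Sum of periods 5–7: 395 + 433 + 382 = 1210
Divide by 3: 1210 / 3 = 403.333

403.333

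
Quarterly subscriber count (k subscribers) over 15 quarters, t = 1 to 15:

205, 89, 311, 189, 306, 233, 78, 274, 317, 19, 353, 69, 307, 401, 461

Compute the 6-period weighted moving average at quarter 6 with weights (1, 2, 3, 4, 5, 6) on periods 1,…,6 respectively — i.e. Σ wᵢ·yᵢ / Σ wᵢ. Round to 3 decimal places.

Weighted sum: 1·205 + 2·89 + 3·311 + 4·189 + 5·306 + 6·233 = 205 + 178 + 933 + 756 + 1530 + 1398 = 5000
Weight total: 1 + 2 + 3 + 4 + 5 + 6 = 21
WMA = 5000 / 21 = 238.095

238.095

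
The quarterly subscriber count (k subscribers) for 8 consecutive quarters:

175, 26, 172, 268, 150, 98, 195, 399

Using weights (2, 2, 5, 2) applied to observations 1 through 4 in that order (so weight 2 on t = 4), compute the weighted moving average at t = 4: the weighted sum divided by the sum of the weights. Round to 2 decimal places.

Weighted sum: 2·175 + 2·26 + 5·172 + 2·268 = 350 + 52 + 860 + 536 = 1798
Weight total: 2 + 2 + 5 + 2 = 11
WMA = 1798 / 11 = 163.45

163.45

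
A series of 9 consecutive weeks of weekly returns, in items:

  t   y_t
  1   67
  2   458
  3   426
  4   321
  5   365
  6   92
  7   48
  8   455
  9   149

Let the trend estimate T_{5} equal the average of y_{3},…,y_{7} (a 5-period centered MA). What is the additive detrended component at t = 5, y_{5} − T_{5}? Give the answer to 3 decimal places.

114.600

Trend T_5 = (426 + 321 + 365 + 92 + 48) / 5 = 1252/5 = 250.40000
Detrended value: 365 − 250.40000 = 114.600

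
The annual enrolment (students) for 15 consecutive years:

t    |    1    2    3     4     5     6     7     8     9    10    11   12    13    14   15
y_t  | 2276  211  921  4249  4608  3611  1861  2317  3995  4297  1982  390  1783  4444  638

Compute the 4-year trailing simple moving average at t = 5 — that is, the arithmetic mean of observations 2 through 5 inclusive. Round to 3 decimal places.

2497.250

Sum of periods 2–5: 211 + 921 + 4249 + 4608 = 9989
Divide by 4: 9989 / 4 = 2497.250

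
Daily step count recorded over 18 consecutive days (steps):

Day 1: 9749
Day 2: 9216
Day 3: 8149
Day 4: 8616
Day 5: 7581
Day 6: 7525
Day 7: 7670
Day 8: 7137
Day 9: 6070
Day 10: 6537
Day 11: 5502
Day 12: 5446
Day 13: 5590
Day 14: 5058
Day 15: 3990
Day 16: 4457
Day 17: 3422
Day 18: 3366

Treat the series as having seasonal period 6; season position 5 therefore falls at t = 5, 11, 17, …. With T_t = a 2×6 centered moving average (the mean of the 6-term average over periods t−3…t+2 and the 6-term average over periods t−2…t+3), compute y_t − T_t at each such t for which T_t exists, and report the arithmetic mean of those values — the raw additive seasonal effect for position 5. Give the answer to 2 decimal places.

-371.83

Season position 5 occurs at t = 5, 11 (where T_t is defined).
t=5: T_5 = 7952.9167; y_5 − T_5 = 7581 − 7952.9167 = -371.9167
t=11: T_11 = 5873.7500; y_11 − T_11 = 5502 − 5873.7500 = -371.7500
Mean deviation: (-371.9167 + -371.7500) / 2 = -371.83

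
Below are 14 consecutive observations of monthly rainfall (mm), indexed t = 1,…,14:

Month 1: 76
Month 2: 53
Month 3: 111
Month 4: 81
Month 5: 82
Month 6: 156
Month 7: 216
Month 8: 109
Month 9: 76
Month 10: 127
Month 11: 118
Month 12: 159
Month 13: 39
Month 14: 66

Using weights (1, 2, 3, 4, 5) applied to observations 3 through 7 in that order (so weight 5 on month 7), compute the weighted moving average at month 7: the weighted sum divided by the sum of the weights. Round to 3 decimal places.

Weighted sum: 1·111 + 2·81 + 3·82 + 4·156 + 5·216 = 111 + 162 + 246 + 624 + 1080 = 2223
Weight total: 1 + 2 + 3 + 4 + 5 = 15
WMA = 2223 / 15 = 148.200

148.200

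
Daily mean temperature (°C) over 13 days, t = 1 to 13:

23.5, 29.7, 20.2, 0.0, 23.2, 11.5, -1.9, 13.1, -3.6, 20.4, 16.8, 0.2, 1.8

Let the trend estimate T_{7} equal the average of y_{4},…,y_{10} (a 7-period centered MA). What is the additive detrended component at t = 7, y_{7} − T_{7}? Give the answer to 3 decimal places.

-10.857

Trend T_7 = (0.0 + 23.2 + 11.5 + (-1.9) + 13.1 + (-3.6) + 20.4) / 7 = 62.7/7 = 8.95714
Detrended value: -1.9 − 8.95714 = -10.857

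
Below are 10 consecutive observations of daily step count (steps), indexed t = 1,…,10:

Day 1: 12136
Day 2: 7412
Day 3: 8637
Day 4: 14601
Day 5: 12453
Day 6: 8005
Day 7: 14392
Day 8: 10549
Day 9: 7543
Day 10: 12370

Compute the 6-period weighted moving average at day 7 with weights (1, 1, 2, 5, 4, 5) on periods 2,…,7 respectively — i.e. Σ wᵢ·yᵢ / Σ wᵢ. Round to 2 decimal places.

Weighted sum: 1·7412 + 1·8637 + 2·14601 + 5·12453 + 4·8005 + 5·14392 = 7412 + 8637 + 29202 + 62265 + 32020 + 71960 = 211496
Weight total: 1 + 1 + 2 + 5 + 4 + 5 = 18
WMA = 211496 / 18 = 11749.78

11749.78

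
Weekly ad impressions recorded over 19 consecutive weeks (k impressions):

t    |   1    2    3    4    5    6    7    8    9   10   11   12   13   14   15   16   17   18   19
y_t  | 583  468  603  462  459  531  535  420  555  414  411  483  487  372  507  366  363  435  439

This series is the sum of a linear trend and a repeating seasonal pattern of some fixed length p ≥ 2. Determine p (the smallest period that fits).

6

First differences y_{t+1} − y_t: -115, 135, -141, -3, 72, 4, -115, 135, -141, -3, 72, 4, -115, 135, …
The difference pattern repeats every 6 terms and not for any smaller step, so p = 6.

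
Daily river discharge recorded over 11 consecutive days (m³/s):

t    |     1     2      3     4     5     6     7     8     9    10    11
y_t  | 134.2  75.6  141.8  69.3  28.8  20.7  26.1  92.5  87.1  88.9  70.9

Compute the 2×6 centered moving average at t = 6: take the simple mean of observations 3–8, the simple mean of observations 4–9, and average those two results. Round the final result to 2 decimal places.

Sum over 3–8: 141.8 + 69.3 + 28.8 + 20.7 + 26.1 + 92.5 = 379.2
Sum over 4–9: 69.3 + 28.8 + 20.7 + 26.1 + 92.5 + 87.1 = 324.5
CMA at t=6 = (379.2 + 324.5) / (2·6) = 703.7 / 12 = 58.64

58.64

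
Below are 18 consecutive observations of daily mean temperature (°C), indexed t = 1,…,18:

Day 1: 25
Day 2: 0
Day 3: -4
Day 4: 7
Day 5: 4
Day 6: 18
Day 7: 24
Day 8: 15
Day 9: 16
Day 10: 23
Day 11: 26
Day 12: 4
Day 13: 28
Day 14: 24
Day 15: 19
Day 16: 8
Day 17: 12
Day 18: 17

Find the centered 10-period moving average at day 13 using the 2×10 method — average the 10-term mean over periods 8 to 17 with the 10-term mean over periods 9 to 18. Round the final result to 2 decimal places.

17.60

Sum over 8–17: 15 + 16 + 23 + 26 + 4 + 28 + 24 + 19 + 8 + 12 = 175
Sum over 9–18: 16 + 23 + 26 + 4 + 28 + 24 + 19 + 8 + 12 + 17 = 177
CMA at t=13 = (175 + 177) / (2·10) = 352 / 20 = 17.60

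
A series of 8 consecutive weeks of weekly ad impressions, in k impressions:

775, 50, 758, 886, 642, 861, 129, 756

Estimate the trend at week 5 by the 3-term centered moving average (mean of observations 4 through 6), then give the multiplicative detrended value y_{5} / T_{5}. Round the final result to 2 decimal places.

Trend T_5 = (886 + 642 + 861) / 3 = 2389/3 = 796.3333
Ratio to trend: 642 / 796.3333 = 0.81

0.81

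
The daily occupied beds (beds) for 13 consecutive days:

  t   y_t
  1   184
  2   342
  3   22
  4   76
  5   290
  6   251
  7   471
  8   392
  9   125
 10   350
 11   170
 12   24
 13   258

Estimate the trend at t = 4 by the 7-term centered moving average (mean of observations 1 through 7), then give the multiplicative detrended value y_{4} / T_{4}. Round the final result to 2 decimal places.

Trend T_4 = (184 + 342 + 22 + 76 + 290 + 251 + 471) / 7 = 1636/7 = 233.7143
Ratio to trend: 76 / 233.7143 = 0.33

0.33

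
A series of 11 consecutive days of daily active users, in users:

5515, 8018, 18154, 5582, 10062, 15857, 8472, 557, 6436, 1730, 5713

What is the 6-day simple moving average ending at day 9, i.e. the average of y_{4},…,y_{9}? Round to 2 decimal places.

7827.67

Sum of periods 4–9: 5582 + 10062 + 15857 + 8472 + 557 + 6436 = 46966
Divide by 6: 46966 / 6 = 7827.67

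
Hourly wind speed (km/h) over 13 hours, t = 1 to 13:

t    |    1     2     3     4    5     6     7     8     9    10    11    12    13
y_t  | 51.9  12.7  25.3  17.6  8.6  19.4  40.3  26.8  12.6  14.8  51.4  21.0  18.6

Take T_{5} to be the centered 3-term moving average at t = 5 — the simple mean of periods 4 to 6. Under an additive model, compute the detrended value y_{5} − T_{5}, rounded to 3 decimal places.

-6.600

Trend T_5 = (17.6 + 8.6 + 19.4) / 3 = 45.6/3 = 15.20000
Detrended value: 8.6 − 15.20000 = -6.600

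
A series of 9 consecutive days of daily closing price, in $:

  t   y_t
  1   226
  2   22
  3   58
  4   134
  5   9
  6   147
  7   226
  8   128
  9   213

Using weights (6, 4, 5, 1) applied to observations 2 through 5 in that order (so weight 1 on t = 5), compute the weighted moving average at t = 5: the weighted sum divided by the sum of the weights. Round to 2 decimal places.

65.19

Weighted sum: 6·22 + 4·58 + 5·134 + 1·9 = 132 + 232 + 670 + 9 = 1043
Weight total: 6 + 4 + 5 + 1 = 16
WMA = 1043 / 16 = 65.19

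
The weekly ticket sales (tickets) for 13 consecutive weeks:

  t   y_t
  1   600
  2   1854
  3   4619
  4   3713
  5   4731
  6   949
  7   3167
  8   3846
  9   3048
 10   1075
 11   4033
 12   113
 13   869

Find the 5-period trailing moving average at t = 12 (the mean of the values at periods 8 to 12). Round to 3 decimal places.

2423.000

Sum of periods 8–12: 3846 + 3048 + 1075 + 4033 + 113 = 12115
Divide by 5: 12115 / 5 = 2423.000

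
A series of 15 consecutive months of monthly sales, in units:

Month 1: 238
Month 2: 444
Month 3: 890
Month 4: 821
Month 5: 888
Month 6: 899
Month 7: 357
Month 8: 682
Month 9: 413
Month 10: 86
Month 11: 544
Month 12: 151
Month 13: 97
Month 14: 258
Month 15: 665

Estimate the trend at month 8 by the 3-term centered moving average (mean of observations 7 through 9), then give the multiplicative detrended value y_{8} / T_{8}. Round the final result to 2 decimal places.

Trend T_8 = (357 + 682 + 413) / 3 = 1452/3 = 484.0000
Ratio to trend: 682 / 484.0000 = 1.41

1.41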